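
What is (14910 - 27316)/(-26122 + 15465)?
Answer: 12406/10657 ≈ 1.1641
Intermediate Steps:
(14910 - 27316)/(-26122 + 15465) = -12406/(-10657) = -12406*(-1/10657) = 12406/10657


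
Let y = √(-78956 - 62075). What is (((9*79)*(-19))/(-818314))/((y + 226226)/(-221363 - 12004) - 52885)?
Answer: -5558332433723024409/17806631307682830484919744 + 3152554803*I*√141031/124646419153779813394438208 ≈ -3.1215e-7 + 9.4982e-15*I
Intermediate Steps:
y = I*√141031 (y = √(-141031) = I*√141031 ≈ 375.54*I)
(((9*79)*(-19))/(-818314))/((y + 226226)/(-221363 - 12004) - 52885) = (((9*79)*(-19))/(-818314))/((I*√141031 + 226226)/(-221363 - 12004) - 52885) = ((711*(-19))*(-1/818314))/((226226 + I*√141031)/(-233367) - 52885) = (-13509*(-1/818314))/((226226 + I*√141031)*(-1/233367) - 52885) = 13509/(818314*((-226226/233367 - I*√141031/233367) - 52885)) = 13509/(818314*(-12341840021/233367 - I*√141031/233367))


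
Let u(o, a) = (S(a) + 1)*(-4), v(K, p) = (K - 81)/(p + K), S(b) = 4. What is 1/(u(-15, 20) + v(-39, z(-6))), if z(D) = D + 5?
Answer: -1/17 ≈ -0.058824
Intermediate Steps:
z(D) = 5 + D
v(K, p) = (-81 + K)/(K + p)
u(o, a) = -20 (u(o, a) = (4 + 1)*(-4) = 5*(-4) = -20)
1/(u(-15, 20) + v(-39, z(-6))) = 1/(-20 + (-81 - 39)/(-39 + (5 - 6))) = 1/(-20 - 120/(-39 - 1)) = 1/(-20 - 120/(-40)) = 1/(-20 - 1/40*(-120)) = 1/(-20 + 3) = 1/(-17) = -1/17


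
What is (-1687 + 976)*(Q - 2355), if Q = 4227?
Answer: -1330992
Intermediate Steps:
(-1687 + 976)*(Q - 2355) = (-1687 + 976)*(4227 - 2355) = -711*1872 = -1330992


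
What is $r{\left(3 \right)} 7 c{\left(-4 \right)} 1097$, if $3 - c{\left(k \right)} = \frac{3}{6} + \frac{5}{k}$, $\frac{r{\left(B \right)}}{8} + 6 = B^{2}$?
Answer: $691110$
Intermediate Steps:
$r{\left(B \right)} = -48 + 8 B^{2}$
$c{\left(k \right)} = \frac{5}{2} - \frac{5}{k}$ ($c{\left(k \right)} = 3 - \left(\frac{3}{6} + \frac{5}{k}\right) = 3 - \left(3 \cdot \frac{1}{6} + \frac{5}{k}\right) = 3 - \left(\frac{1}{2} + \frac{5}{k}\right) = \frac{5}{2} - \frac{5}{k}$)
$r{\left(3 \right)} 7 c{\left(-4 \right)} 1097 = \left(-48 + 8 \cdot 3^{2}\right) 7 \left(\frac{5}{2} - \frac{5}{-4}\right) 1097 = \left(-48 + 8 \cdot 9\right) 7 \left(\frac{5}{2} - - \frac{5}{4}\right) 1097 = \left(-48 + 72\right) 7 \left(\frac{5}{2} + \frac{5}{4}\right) 1097 = 24 \cdot 7 \cdot \frac{15}{4} \cdot 1097 = 168 \cdot \frac{15}{4} \cdot 1097 = 630 \cdot 1097 = 691110$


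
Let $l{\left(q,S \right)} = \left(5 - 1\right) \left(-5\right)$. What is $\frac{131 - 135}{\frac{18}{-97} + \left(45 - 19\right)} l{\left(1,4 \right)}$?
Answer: $\frac{970}{313} \approx 3.099$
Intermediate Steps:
$l{\left(q,S \right)} = -20$ ($l{\left(q,S \right)} = 4 \left(-5\right) = -20$)
$\frac{131 - 135}{\frac{18}{-97} + \left(45 - 19\right)} l{\left(1,4 \right)} = \frac{131 - 135}{\frac{18}{-97} + \left(45 - 19\right)} \left(-20\right) = - \frac{4}{18 \left(- \frac{1}{97}\right) + 26} \left(-20\right) = - \frac{4}{- \frac{18}{97} + 26} \left(-20\right) = - \frac{4}{\frac{2504}{97}} \left(-20\right) = \left(-4\right) \frac{97}{2504} \left(-20\right) = \left(- \frac{97}{626}\right) \left(-20\right) = \frac{970}{313}$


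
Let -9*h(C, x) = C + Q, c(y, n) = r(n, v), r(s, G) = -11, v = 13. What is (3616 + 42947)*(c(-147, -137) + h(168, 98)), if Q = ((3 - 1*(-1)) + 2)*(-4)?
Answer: -1257201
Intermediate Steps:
c(y, n) = -11
Q = -24 (Q = ((3 + 1) + 2)*(-4) = (4 + 2)*(-4) = 6*(-4) = -24)
h(C, x) = 8/3 - C/9 (h(C, x) = -(C - 24)/9 = -(-24 + C)/9 = 8/3 - C/9)
(3616 + 42947)*(c(-147, -137) + h(168, 98)) = (3616 + 42947)*(-11 + (8/3 - ⅑*168)) = 46563*(-11 + (8/3 - 56/3)) = 46563*(-11 - 16) = 46563*(-27) = -1257201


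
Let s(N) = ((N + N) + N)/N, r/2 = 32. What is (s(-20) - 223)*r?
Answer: -14080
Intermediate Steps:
r = 64 (r = 2*32 = 64)
s(N) = 3 (s(N) = (2*N + N)/N = (3*N)/N = 3)
(s(-20) - 223)*r = (3 - 223)*64 = -220*64 = -14080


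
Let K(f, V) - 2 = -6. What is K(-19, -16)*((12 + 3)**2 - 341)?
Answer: 464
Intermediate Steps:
K(f, V) = -4 (K(f, V) = 2 - 6 = -4)
K(-19, -16)*((12 + 3)**2 - 341) = -4*((12 + 3)**2 - 341) = -4*(15**2 - 341) = -4*(225 - 341) = -4*(-116) = 464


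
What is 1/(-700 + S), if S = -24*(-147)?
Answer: 1/2828 ≈ 0.00035361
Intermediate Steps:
S = 3528
1/(-700 + S) = 1/(-700 + 3528) = 1/2828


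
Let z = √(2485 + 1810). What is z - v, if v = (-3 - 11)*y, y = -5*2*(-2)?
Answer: 280 + √4295 ≈ 345.54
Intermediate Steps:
y = 20 (y = -5*(-4) = -1*(-20) = 20)
v = -280 (v = (-3 - 11)*20 = -14*20 = -280)
z = √4295 ≈ 65.536
z - v = √4295 - 1*(-280) = √4295 + 280 = 280 + √4295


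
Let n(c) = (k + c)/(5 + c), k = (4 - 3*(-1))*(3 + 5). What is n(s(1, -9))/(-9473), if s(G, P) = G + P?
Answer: 16/9473 ≈ 0.0016890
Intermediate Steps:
k = 56 (k = (4 + 3)*8 = 7*8 = 56)
n(c) = (56 + c)/(5 + c)
n(s(1, -9))/(-9473) = ((56 + (1 - 9))/(5 + (1 - 9)))/(-9473) = ((56 - 8)/(5 - 8))*(-1/9473) = (48/(-3))*(-1/9473) = -1/3*48*(-1/9473) = -16*(-1/9473) = 16/9473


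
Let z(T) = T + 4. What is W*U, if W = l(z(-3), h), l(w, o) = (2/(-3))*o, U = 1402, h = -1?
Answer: 2804/3 ≈ 934.67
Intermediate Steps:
z(T) = 4 + T
l(w, o) = -2*o/3 (l(w, o) = (2*(-⅓))*o = -2*o/3)
W = ⅔ (W = -⅔*(-1) = ⅔ ≈ 0.66667)
W*U = (⅔)*1402 = 2804/3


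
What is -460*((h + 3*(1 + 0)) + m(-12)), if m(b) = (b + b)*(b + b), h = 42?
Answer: -285660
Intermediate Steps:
m(b) = 4*b² (m(b) = (2*b)*(2*b) = 4*b²)
-460*((h + 3*(1 + 0)) + m(-12)) = -460*((42 + 3*(1 + 0)) + 4*(-12)²) = -460*((42 + 3*1) + 4*144) = -460*((42 + 3) + 576) = -460*(45 + 576) = -460*621 = -285660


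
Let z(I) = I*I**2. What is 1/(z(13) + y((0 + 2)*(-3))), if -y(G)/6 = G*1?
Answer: 1/2233 ≈ 0.00044783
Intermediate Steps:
z(I) = I**3
y(G) = -6*G
1/(z(13) + y((0 + 2)*(-3))) = 1/(13**3 - 6*(0 + 2)*(-3)) = 1/(2197 - 12*(-3)) = 1/(2197 - 6*(-6)) = 1/(2197 + 36) = 1/2233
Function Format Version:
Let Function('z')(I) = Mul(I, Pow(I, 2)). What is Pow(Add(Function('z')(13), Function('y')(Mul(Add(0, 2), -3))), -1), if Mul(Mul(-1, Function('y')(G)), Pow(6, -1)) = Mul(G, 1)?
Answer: Rational(1, 2233) ≈ 0.00044783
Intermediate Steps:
Function('z')(I) = Pow(I, 3)
Function('y')(G) = Mul(-6, G) (Function('y')(G) = Mul(-6, Mul(G, 1)) = Mul(-6, G))
Pow(Add(Function('z')(13), Function('y')(Mul(Add(0, 2), -3))), -1) = Pow(Add(Pow(13, 3), Mul(-6, Mul(Add(0, 2), -3))), -1) = Pow(Add(2197, Mul(-6, Mul(2, -3))), -1) = Pow(Add(2197, Mul(-6, -6)), -1) = Pow(Add(2197, 36), -1) = Pow(2233, -1) = Rational(1, 2233)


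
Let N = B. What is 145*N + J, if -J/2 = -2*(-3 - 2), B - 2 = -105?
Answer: -14955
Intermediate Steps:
B = -103 (B = 2 - 105 = -103)
J = -20 (J = -(-4)*(-3 - 2) = -(-4)*(-5) = -2*10 = -20)
N = -103
145*N + J = 145*(-103) - 20 = -14935 - 20 = -14955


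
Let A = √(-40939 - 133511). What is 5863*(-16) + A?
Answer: -93808 + 5*I*√6978 ≈ -93808.0 + 417.67*I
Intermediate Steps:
A = 5*I*√6978 (A = √(-174450) = 5*I*√6978 ≈ 417.67*I)
5863*(-16) + A = 5863*(-16) + 5*I*√6978 = -93808 + 5*I*√6978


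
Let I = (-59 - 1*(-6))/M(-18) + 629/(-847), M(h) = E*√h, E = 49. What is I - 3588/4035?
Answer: -1859017/1139215 + 53*I*√2/294 ≈ -1.6318 + 0.25494*I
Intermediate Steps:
M(h) = 49*√h
I = -629/847 + 53*I*√2/294 (I = (-59 - 1*(-6))/((49*√(-18))) + 629/(-847) = (-59 + 6)/((49*(3*I*√2))) + 629*(-1/847) = -53*(-I*√2/294) - 629/847 = -(-53)*I*√2/294 - 629/847 = 53*I*√2/294 - 629/847 = -629/847 + 53*I*√2/294 ≈ -0.74262 + 0.25494*I)
I - 3588/4035 = (-629/847 + 53*I*√2/294) - 3588/4035 = (-629/847 + 53*I*√2/294) - 1*1196/1345 = (-629/847 + 53*I*√2/294) - 1196/1345 = -1859017/1139215 + 53*I*√2/294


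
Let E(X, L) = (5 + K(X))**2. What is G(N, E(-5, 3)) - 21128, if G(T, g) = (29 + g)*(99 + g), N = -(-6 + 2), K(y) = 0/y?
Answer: -14432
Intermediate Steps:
K(y) = 0
E(X, L) = 25 (E(X, L) = (5 + 0)**2 = 5**2 = 25)
N = 4 (N = -1*(-4) = 4)
G(N, E(-5, 3)) - 21128 = (2871 + 25**2 + 128*25) - 21128 = (2871 + 625 + 3200) - 21128 = 6696 - 21128 = -14432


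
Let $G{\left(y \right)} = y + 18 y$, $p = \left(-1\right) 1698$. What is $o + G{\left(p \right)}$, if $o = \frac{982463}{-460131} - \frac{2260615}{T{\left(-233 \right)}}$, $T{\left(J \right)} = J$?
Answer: $- \frac{2418875766340}{107210523} \approx -22562.0$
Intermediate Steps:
$p = -1698$
$G{\left(y \right)} = 19 y$
$o = \frac{1039950126686}{107210523}$ ($o = \frac{982463}{-460131} - \frac{2260615}{-233} = 982463 \left(- \frac{1}{460131}\right) - - \frac{2260615}{233} = - \frac{982463}{460131} + \frac{2260615}{233} = \frac{1039950126686}{107210523} \approx 9700.1$)
$o + G{\left(p \right)} = \frac{1039950126686}{107210523} + 19 \left(-1698\right) = \frac{1039950126686}{107210523} - 32262 = - \frac{2418875766340}{107210523}$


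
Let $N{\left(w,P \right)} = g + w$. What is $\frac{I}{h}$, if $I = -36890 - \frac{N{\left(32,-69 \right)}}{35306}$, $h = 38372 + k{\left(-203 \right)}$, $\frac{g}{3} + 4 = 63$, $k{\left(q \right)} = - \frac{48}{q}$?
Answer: $- \frac{264395025447}{275018346584} \approx -0.96137$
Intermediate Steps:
$g = 177$ ($g = -12 + 3 \cdot 63 = -12 + 189 = 177$)
$N{\left(w,P \right)} = 177 + w$
$h = \frac{7789564}{203}$ ($h = 38372 - \frac{48}{-203} = 38372 - - \frac{48}{203} = 38372 + \frac{48}{203} = \frac{7789564}{203} \approx 38372.0$)
$I = - \frac{1302438549}{35306}$ ($I = -36890 - \frac{177 + 32}{35306} = -36890 - 209 \cdot \frac{1}{35306} = -36890 - \frac{209}{35306} = - \frac{1302438549}{35306} \approx -36890.0$)
$\frac{I}{h} = - \frac{1302438549}{35306 \cdot \frac{7789564}{203}} = \left(- \frac{1302438549}{35306}\right) \frac{203}{7789564} = - \frac{264395025447}{275018346584}$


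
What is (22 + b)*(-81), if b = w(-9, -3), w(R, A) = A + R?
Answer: -810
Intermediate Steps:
b = -12 (b = -3 - 9 = -12)
(22 + b)*(-81) = (22 - 12)*(-81) = 10*(-81) = -810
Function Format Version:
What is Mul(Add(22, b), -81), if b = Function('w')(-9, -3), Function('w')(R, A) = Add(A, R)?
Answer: -810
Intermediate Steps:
b = -12 (b = Add(-3, -9) = -12)
Mul(Add(22, b), -81) = Mul(Add(22, -12), -81) = Mul(10, -81) = -810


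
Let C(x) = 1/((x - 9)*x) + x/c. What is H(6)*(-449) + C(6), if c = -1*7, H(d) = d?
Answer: -339559/126 ≈ -2694.9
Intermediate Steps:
c = -7
C(x) = -x/7 + 1/(x*(-9 + x)) (C(x) = 1/((x - 9)*x) + x/(-7) = 1/((-9 + x)*x) + x*(-1/7) = 1/(x*(-9 + x)) - x/7 = -x/7 + 1/(x*(-9 + x)))
H(6)*(-449) + C(6) = 6*(-449) + (1/7)*(7 - 1*6**3 + 9*6**2)/(6*(-9 + 6)) = -2694 + (1/7)*(1/6)*(7 - 1*216 + 9*36)/(-3) = -2694 + (1/7)*(1/6)*(-1/3)*(7 - 216 + 324) = -2694 + (1/7)*(1/6)*(-1/3)*115 = -2694 - 115/126 = -339559/126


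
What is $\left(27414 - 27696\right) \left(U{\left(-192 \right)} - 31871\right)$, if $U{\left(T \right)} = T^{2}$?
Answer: $-1408026$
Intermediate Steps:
$\left(27414 - 27696\right) \left(U{\left(-192 \right)} - 31871\right) = \left(27414 - 27696\right) \left(\left(-192\right)^{2} - 31871\right) = - 282 \left(36864 - 31871\right) = \left(-282\right) 4993 = -1408026$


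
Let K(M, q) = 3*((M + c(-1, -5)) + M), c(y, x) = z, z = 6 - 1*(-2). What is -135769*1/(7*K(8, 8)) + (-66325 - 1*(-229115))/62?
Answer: 36814241/15624 ≈ 2356.3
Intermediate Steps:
z = 8 (z = 6 + 2 = 8)
c(y, x) = 8
K(M, q) = 24 + 6*M (K(M, q) = 3*((M + 8) + M) = 3*((8 + M) + M) = 3*(8 + 2*M) = 24 + 6*M)
-135769*1/(7*K(8, 8)) + (-66325 - 1*(-229115))/62 = -135769*1/(7*(24 + 6*8)) + (-66325 - 1*(-229115))/62 = -135769*1/(7*(24 + 48)) + (-66325 + 229115)*(1/62) = -135769/((1*72)*7) + 162790*(1/62) = -135769/(72*7) + 81395/31 = -135769/504 + 81395/31 = 36814241/15624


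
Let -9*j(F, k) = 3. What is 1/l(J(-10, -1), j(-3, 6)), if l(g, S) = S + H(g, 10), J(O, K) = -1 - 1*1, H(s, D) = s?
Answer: -3/7 ≈ -0.42857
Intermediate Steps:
j(F, k) = -1/3 (j(F, k) = -1/9*3 = -1/3)
J(O, K) = -2 (J(O, K) = -1 - 1 = -2)
l(g, S) = S + g
1/l(J(-10, -1), j(-3, 6)) = 1/(-1/3 - 2) = 1/(-7/3) = -3/7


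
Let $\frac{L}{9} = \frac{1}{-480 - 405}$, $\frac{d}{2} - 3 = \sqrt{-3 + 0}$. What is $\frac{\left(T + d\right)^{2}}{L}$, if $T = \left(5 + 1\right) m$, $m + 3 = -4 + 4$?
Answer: $-12980 + 4720 i \sqrt{3} \approx -12980.0 + 8175.3 i$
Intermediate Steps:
$m = -3$ ($m = -3 + \left(-4 + 4\right) = -3 + 0 = -3$)
$T = -18$ ($T = \left(5 + 1\right) \left(-3\right) = 6 \left(-3\right) = -18$)
$d = 6 + 2 i \sqrt{3}$ ($d = 6 + 2 \sqrt{-3 + 0} = 6 + 2 \sqrt{-3} = 6 + 2 i \sqrt{3} \approx 6.0 + 3.4641 i$)
$L = - \frac{3}{295}$ ($L = \frac{9}{-480 - 405} = \frac{9}{-885} = 9 \left(- \frac{1}{885}\right) = - \frac{3}{295} \approx -0.010169$)
$\frac{\left(T + d\right)^{2}}{L} = \frac{\left(-18 + \left(6 + 2 i \sqrt{3}\right)\right)^{2}}{- \frac{3}{295}} = \left(-12 + 2 i \sqrt{3}\right)^{2} \left(- \frac{295}{3}\right) = - \frac{295 \left(-12 + 2 i \sqrt{3}\right)^{2}}{3}$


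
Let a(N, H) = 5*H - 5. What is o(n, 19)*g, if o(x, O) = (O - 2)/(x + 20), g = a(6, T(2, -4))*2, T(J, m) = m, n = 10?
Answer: -85/3 ≈ -28.333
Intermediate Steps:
a(N, H) = -5 + 5*H
g = -50 (g = (-5 + 5*(-4))*2 = (-5 - 20)*2 = -25*2 = -50)
o(x, O) = (-2 + O)/(20 + x)
o(n, 19)*g = ((-2 + 19)/(20 + 10))*(-50) = (17/30)*(-50) = -85/3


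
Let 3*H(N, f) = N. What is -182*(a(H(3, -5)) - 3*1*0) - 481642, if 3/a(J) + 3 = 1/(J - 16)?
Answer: -11073671/23 ≈ -4.8146e+5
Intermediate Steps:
H(N, f) = N/3
a(J) = 3/(-3 + 1/(-16 + J)) (a(J) = 3/(-3 + 1/(J - 16)) = 3/(-3 + 1/(-16 + J)))
-182*(a(H(3, -5)) - 3*1*0) - 481642 = -182*(3*(16 - 3/3)/(-49 + 3*((⅓)*3)) - 3*1*0) - 481642 = -182*(3*(16 - 1*1)/(-49 + 3*1) - 3*0) - 481642 = -182*(3*(16 - 1)/(-49 + 3) + 0) - 481642 = -182*(3*15/(-46) + 0) - 481642 = -182*(3*(-1/46)*15 + 0) - 481642 = -182*(-45/46 + 0) - 481642 = -182*(-45/46) - 481642 = 4095/23 - 481642 = -11073671/23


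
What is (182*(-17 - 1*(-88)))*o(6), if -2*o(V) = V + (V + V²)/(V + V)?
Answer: -122759/2 ≈ -61380.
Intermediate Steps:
o(V) = -V/2 - (V + V²)/(4*V) (o(V) = -(V + (V + V²)/(V + V))/2 = -(V + (V + V²)/((2*V)))/2 = -(V + (V + V²)*(1/(2*V)))/2 = -(V + (V + V²)/(2*V))/2 = -V/2 - (V + V²)/(4*V))
(182*(-17 - 1*(-88)))*o(6) = (182*(-17 - 1*(-88)))*(-¼ - ¾*6) = (182*(-17 + 88))*(-¼ - 9/2) = (182*71)*(-19/4) = 12922*(-19/4) = -122759/2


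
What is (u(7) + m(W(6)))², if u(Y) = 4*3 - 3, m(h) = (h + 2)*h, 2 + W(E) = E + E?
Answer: 16641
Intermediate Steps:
W(E) = -2 + 2*E (W(E) = -2 + (E + E) = -2 + 2*E)
m(h) = h*(2 + h) (m(h) = (2 + h)*h = h*(2 + h))
u(Y) = 9 (u(Y) = 12 - 3 = 9)
(u(7) + m(W(6)))² = (9 + (-2 + 2*6)*(2 + (-2 + 2*6)))² = (9 + (-2 + 12)*(2 + (-2 + 12)))² = (9 + 10*(2 + 10))² = (9 + 10*12)² = (9 + 120)² = 129² = 16641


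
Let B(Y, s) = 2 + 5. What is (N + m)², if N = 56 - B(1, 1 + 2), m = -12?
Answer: 1369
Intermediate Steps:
B(Y, s) = 7
N = 49 (N = 56 - 1*7 = 56 - 7 = 49)
(N + m)² = (49 - 12)² = 37² = 1369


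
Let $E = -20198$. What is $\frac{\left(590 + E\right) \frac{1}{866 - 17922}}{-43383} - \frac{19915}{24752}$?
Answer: $- \frac{129758377}{161269072} \approx -0.80461$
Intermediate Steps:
$\frac{\left(590 + E\right) \frac{1}{866 - 17922}}{-43383} - \frac{19915}{24752} = \frac{\left(590 - 20198\right) \frac{1}{866 - 17922}}{-43383} - \frac{19915}{24752} = - \frac{19608}{-17056} \left(- \frac{1}{43383}\right) - \frac{2845}{3536} = \left(-19608\right) \left(- \frac{1}{17056}\right) \left(- \frac{1}{43383}\right) - \frac{2845}{3536} = \frac{2451}{2132} \left(- \frac{1}{43383}\right) - \frac{2845}{3536} = - \frac{817}{30830852} - \frac{2845}{3536} = - \frac{129758377}{161269072}$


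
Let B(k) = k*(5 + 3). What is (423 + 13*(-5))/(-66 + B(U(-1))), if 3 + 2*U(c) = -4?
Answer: -179/47 ≈ -3.8085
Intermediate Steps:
U(c) = -7/2 (U(c) = -3/2 + (1/2)*(-4) = -3/2 - 2 = -7/2)
B(k) = 8*k (B(k) = k*8 = 8*k)
(423 + 13*(-5))/(-66 + B(U(-1))) = (423 + 13*(-5))/(-66 + 8*(-7/2)) = (423 - 65)/(-66 - 28) = 358/(-94) = 358*(-1/94) = -179/47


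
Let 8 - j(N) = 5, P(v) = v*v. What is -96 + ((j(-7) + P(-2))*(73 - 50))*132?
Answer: 21156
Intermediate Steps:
P(v) = v²
j(N) = 3 (j(N) = 8 - 1*5 = 8 - 5 = 3)
-96 + ((j(-7) + P(-2))*(73 - 50))*132 = -96 + ((3 + (-2)²)*(73 - 50))*132 = -96 + ((3 + 4)*23)*132 = -96 + (7*23)*132 = -96 + 161*132 = -96 + 21252 = 21156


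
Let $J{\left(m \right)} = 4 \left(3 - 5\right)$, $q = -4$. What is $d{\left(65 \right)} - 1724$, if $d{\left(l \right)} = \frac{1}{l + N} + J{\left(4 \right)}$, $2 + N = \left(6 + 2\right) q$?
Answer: $- \frac{53691}{31} \approx -1732.0$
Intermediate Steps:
$J{\left(m \right)} = -8$ ($J{\left(m \right)} = 4 \left(-2\right) = -8$)
$N = -34$ ($N = -2 + \left(6 + 2\right) \left(-4\right) = -2 + 8 \left(-4\right) = -2 - 32 = -34$)
$d{\left(l \right)} = -8 + \frac{1}{-34 + l}$ ($d{\left(l \right)} = \frac{1}{l - 34} - 8 = \frac{1}{-34 + l} - 8 = -8 + \frac{1}{-34 + l}$)
$d{\left(65 \right)} - 1724 = \frac{273 - 520}{-34 + 65} - 1724 = \frac{273 - 520}{31} - 1724 = \frac{1}{31} \left(-247\right) - 1724 = - \frac{247}{31} - 1724 = - \frac{53691}{31}$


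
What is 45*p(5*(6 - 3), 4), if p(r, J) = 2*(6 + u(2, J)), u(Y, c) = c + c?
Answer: 1260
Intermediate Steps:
u(Y, c) = 2*c
p(r, J) = 12 + 4*J (p(r, J) = 2*(6 + 2*J) = 12 + 4*J)
45*p(5*(6 - 3), 4) = 45*(12 + 4*4) = 45*(12 + 16) = 45*28 = 1260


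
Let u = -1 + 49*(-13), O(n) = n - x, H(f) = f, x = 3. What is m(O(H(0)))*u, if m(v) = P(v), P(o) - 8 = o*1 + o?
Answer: -1276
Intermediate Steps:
O(n) = -3 + n (O(n) = n - 1*3 = n - 3 = -3 + n)
u = -638 (u = -1 - 637 = -638)
P(o) = 8 + 2*o (P(o) = 8 + (o*1 + o) = 8 + (o + o) = 8 + 2*o)
m(v) = 8 + 2*v
m(O(H(0)))*u = (8 + 2*(-3 + 0))*(-638) = (8 + 2*(-3))*(-638) = (8 - 6)*(-638) = 2*(-638) = -1276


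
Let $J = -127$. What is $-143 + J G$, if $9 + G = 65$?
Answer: $-7255$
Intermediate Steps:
$G = 56$ ($G = -9 + 65 = 56$)
$-143 + J G = -143 - 7112 = -7255$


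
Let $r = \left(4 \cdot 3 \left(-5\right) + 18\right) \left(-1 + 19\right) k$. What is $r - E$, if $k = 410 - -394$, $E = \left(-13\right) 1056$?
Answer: $-594096$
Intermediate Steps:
$E = -13728$
$k = 804$ ($k = 410 + 394 = 804$)
$r = -607824$ ($r = \left(4 \cdot 3 \left(-5\right) + 18\right) \left(-1 + 19\right) 804 = \left(12 \left(-5\right) + 18\right) 18 \cdot 804 = \left(-60 + 18\right) 18 \cdot 804 = \left(-42\right) 18 \cdot 804 = \left(-756\right) 804 = -607824$)
$r - E = -607824 - -13728 = -607824 + 13728 = -594096$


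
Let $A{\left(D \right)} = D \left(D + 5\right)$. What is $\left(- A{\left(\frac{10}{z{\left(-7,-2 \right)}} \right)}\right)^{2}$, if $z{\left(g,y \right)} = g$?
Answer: $\frac{62500}{2401} \approx 26.031$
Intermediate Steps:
$A{\left(D \right)} = D \left(5 + D\right)$
$\left(- A{\left(\frac{10}{z{\left(-7,-2 \right)}} \right)}\right)^{2} = \left(- \frac{10}{-7} \left(5 + \frac{10}{-7}\right)\right)^{2} = \left(- 10 \left(- \frac{1}{7}\right) \left(5 + 10 \left(- \frac{1}{7}\right)\right)\right)^{2} = \left(- \frac{\left(-10\right) \left(5 - \frac{10}{7}\right)}{7}\right)^{2} = \left(- \frac{\left(-10\right) 25}{7 \cdot 7}\right)^{2} = \left(\left(-1\right) \left(- \frac{250}{49}\right)\right)^{2} = \left(\frac{250}{49}\right)^{2} = \frac{62500}{2401}$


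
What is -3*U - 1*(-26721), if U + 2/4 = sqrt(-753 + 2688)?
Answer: 53445/2 - 9*sqrt(215) ≈ 26591.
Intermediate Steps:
U = -1/2 + 3*sqrt(215) (U = -1/2 + sqrt(-753 + 2688) = -1/2 + sqrt(1935) = -1/2 + 3*sqrt(215) ≈ 43.489)
-3*U - 1*(-26721) = -3*(-1/2 + 3*sqrt(215)) - 1*(-26721) = (3/2 - 9*sqrt(215)) + 26721 = 53445/2 - 9*sqrt(215)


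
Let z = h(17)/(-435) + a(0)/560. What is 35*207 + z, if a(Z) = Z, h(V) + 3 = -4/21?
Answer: 66183142/9135 ≈ 7245.0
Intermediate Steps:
h(V) = -67/21 (h(V) = -3 - 4/21 = -67/21)
z = 67/9135 (z = -67/21/(-435) + 0/560 = -67/21*(-1/435) + 0*(1/560) = 67/9135 + 0 = 67/9135 ≈ 0.0073344)
35*207 + z = 35*207 + 67/9135 = 7245 + 67/9135 = 66183142/9135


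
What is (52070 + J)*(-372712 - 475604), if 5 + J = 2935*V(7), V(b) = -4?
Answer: -34208342700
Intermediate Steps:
J = -11745 (J = -5 + 2935*(-4) = -5 - 11740 = -11745)
(52070 + J)*(-372712 - 475604) = (52070 - 11745)*(-372712 - 475604) = 40325*(-848316) = -34208342700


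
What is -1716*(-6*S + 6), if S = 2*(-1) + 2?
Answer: -10296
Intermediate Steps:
S = 0 (S = -2 + 2 = 0)
-1716*(-6*S + 6) = -1716*(-6*0 + 6) = -1716*(0 + 6) = -1716*6 = -10296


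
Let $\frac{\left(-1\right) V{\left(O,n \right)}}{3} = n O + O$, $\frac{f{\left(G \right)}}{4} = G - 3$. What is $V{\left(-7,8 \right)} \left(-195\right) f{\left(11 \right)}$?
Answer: $-1179360$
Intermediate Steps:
$f{\left(G \right)} = -12 + 4 G$ ($f{\left(G \right)} = 4 \left(G - 3\right) = 4 \left(-3 + G\right) = -12 + 4 G$)
$V{\left(O,n \right)} = - 3 O - 3 O n$ ($V{\left(O,n \right)} = - 3 \left(n O + O\right) = - 3 \left(O n + O\right) = - 3 \left(O + O n\right) = - 3 O - 3 O n$)
$V{\left(-7,8 \right)} \left(-195\right) f{\left(11 \right)} = \left(-3\right) \left(-7\right) \left(1 + 8\right) \left(-195\right) \left(-12 + 4 \cdot 11\right) = \left(-3\right) \left(-7\right) 9 \left(-195\right) \left(-12 + 44\right) = 189 \left(-195\right) 32 = \left(-36855\right) 32 = -1179360$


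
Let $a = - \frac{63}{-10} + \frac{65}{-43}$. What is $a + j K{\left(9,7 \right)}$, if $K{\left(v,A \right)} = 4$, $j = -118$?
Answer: $- \frac{200901}{430} \approx -467.21$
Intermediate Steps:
$a = \frac{2059}{430}$ ($a = \left(-63\right) \left(- \frac{1}{10}\right) + 65 \left(- \frac{1}{43}\right) = \frac{63}{10} - \frac{65}{43} = \frac{2059}{430} \approx 4.7884$)
$a + j K{\left(9,7 \right)} = \frac{2059}{430} - 472 = - \frac{200901}{430}$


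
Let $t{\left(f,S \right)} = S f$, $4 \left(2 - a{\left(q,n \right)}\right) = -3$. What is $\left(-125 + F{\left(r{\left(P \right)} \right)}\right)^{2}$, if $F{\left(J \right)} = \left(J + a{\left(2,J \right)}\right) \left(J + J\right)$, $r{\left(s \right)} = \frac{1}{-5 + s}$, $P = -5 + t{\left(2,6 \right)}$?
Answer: $\frac{237169}{16} \approx 14823.0$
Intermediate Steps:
$a{\left(q,n \right)} = \frac{11}{4}$ ($a{\left(q,n \right)} = 2 - - \frac{3}{4} = 2 + \frac{3}{4} = \frac{11}{4}$)
$P = 7$ ($P = -5 + 6 \cdot 2 = -5 + 12 = 7$)
$F{\left(J \right)} = 2 J \left(\frac{11}{4} + J\right)$ ($F{\left(J \right)} = \left(J + \frac{11}{4}\right) \left(J + J\right) = \left(\frac{11}{4} + J\right) 2 J = 2 J \left(\frac{11}{4} + J\right)$)
$\left(-125 + F{\left(r{\left(P \right)} \right)}\right)^{2} = \left(-125 + \frac{11 + \frac{4}{-5 + 7}}{2 \left(-5 + 7\right)}\right)^{2} = \left(-125 + \frac{11 + \frac{4}{2}}{2 \cdot 2}\right)^{2} = \left(-125 + \frac{1}{2} \cdot \frac{1}{2} \left(11 + 4 \cdot \frac{1}{2}\right)\right)^{2} = \left(-125 + \frac{1}{2} \cdot \frac{1}{2} \left(11 + 2\right)\right)^{2} = \left(-125 + \frac{1}{2} \cdot \frac{1}{2} \cdot 13\right)^{2} = \left(-125 + \frac{13}{4}\right)^{2} = \left(- \frac{487}{4}\right)^{2} = \frac{237169}{16}$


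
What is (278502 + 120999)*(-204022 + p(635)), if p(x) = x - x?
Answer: -81506993022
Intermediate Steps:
p(x) = 0
(278502 + 120999)*(-204022 + p(635)) = (278502 + 120999)*(-204022 + 0) = 399501*(-204022) = -81506993022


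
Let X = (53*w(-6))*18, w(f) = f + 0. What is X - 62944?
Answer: -68668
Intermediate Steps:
w(f) = f
X = -5724 (X = (53*(-6))*18 = -318*18 = -5724)
X - 62944 = -5724 - 62944 = -68668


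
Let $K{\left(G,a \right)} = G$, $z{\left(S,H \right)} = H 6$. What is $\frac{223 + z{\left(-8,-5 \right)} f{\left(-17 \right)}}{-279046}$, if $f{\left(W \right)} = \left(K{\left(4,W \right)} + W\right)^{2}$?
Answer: $\frac{4847}{279046} \approx 0.01737$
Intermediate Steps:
$z{\left(S,H \right)} = 6 H$
$f{\left(W \right)} = \left(4 + W\right)^{2}$
$\frac{223 + z{\left(-8,-5 \right)} f{\left(-17 \right)}}{-279046} = \frac{223 + 6 \left(-5\right) \left(4 - 17\right)^{2}}{-279046} = \left(223 - 30 \left(-13\right)^{2}\right) \left(- \frac{1}{279046}\right) = \left(223 - 5070\right) \left(- \frac{1}{279046}\right) = \left(-4847\right) \left(- \frac{1}{279046}\right) = \frac{4847}{279046}$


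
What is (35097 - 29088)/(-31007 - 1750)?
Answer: -2003/10919 ≈ -0.18344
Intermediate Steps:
(35097 - 29088)/(-31007 - 1750) = 6009/(-32757) = 6009*(-1/32757) = -2003/10919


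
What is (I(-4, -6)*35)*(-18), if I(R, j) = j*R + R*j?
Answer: -30240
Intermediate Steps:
I(R, j) = 2*R*j (I(R, j) = R*j + R*j = 2*R*j)
(I(-4, -6)*35)*(-18) = ((2*(-4)*(-6))*35)*(-18) = (48*35)*(-18) = 1680*(-18) = -30240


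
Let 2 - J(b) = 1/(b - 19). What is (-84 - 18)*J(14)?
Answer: -1122/5 ≈ -224.40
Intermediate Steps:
J(b) = 2 - 1/(-19 + b) (J(b) = 2 - 1/(b - 19) = 2 - 1/(-19 + b))
(-84 - 18)*J(14) = (-84 - 18)*((-39 + 2*14)/(-19 + 14)) = -102*(-39 + 28)/(-5) = -(-102)*(-11)/5 = -102*11/5 = -1122/5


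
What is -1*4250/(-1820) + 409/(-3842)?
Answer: 389603/174811 ≈ 2.2287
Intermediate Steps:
-1*4250/(-1820) + 409/(-3842) = -4250*(-1/1820) + 409*(-1/3842) = 425/182 - 409/3842 = 389603/174811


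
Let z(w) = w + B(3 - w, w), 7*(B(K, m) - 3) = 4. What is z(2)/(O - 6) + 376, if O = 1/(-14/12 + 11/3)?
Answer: 73501/196 ≈ 375.00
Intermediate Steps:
B(K, m) = 25/7 (B(K, m) = 3 + (⅐)*4 = 3 + 4/7 = 25/7)
O = ⅖ (O = 1/(-14*1/12 + 11*(⅓)) = 1/(-7/6 + 11/3) = 1/(5/2) = ⅖ ≈ 0.40000)
z(w) = 25/7 + w (z(w) = w + 25/7 = 25/7 + w)
z(2)/(O - 6) + 376 = (25/7 + 2)/(⅖ - 6) + 376 = 39/(7*(-28/5)) + 376 = (39/7)*(-5/28) + 376 = -195/196 + 376 = 73501/196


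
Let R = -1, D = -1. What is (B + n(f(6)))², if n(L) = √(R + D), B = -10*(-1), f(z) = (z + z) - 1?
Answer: (10 + I*√2)² ≈ 98.0 + 28.284*I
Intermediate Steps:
f(z) = -1 + 2*z (f(z) = 2*z - 1 = -1 + 2*z)
B = 10
n(L) = I*√2 (n(L) = √(-1 - 1) = √(-2) = I*√2)
(B + n(f(6)))² = (10 + I*√2)²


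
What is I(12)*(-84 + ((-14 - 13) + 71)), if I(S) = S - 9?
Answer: -120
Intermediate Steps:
I(S) = -9 + S
I(12)*(-84 + ((-14 - 13) + 71)) = (-9 + 12)*(-84 + ((-14 - 13) + 71)) = 3*(-84 + (-27 + 71)) = 3*(-84 + 44) = 3*(-40) = -120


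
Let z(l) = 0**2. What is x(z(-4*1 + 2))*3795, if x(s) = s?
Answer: 0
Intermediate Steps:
z(l) = 0
x(z(-4*1 + 2))*3795 = 0*3795 = 0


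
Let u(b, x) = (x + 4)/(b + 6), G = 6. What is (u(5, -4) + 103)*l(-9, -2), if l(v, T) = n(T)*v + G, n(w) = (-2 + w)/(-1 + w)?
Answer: -618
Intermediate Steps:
n(w) = (-2 + w)/(-1 + w)
l(v, T) = 6 + v*(-2 + T)/(-1 + T) (l(v, T) = ((-2 + T)/(-1 + T))*v + 6 = v*(-2 + T)/(-1 + T) + 6 = 6 + v*(-2 + T)/(-1 + T))
u(b, x) = (4 + x)/(6 + b)
(u(5, -4) + 103)*l(-9, -2) = ((4 - 4)/(6 + 5) + 103)*((-6 + 6*(-2) - 9*(-2 - 2))/(-1 - 2)) = (0/11 + 103)*((-6 - 12 - 9*(-4))/(-3)) = ((1/11)*0 + 103)*(-(-6 - 12 + 36)/3) = (0 + 103)*(-⅓*18) = 103*(-6) = -618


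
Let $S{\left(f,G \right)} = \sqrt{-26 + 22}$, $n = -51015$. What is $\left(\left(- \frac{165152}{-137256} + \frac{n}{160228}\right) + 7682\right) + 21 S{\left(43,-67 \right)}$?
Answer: $\frac{21120494739349}{2749031796} + 42 i \approx 7682.9 + 42.0 i$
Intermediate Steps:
$S{\left(f,G \right)} = 2 i$ ($S{\left(f,G \right)} = \sqrt{-4} = 2 i$)
$\left(\left(- \frac{165152}{-137256} + \frac{n}{160228}\right) + 7682\right) + 21 S{\left(43,-67 \right)} = \left(\left(- \frac{165152}{-137256} - \frac{51015}{160228}\right) + 7682\right) + 21 \cdot 2 i = \left(\left(\left(-165152\right) \left(- \frac{1}{137256}\right) - \frac{51015}{160228}\right) + 7682\right) + 42 i = \left(\left(\frac{20644}{17157} - \frac{51015}{160228}\right) + 7682\right) + 42 i = \left(\frac{2432482477}{2749031796} + 7682\right) + 42 i = \frac{21120494739349}{2749031796} + 42 i$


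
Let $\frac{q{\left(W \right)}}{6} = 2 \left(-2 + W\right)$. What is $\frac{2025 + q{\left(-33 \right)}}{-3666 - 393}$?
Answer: $- \frac{535}{1353} \approx -0.39542$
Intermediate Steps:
$q{\left(W \right)} = -24 + 12 W$ ($q{\left(W \right)} = 6 \cdot 2 \left(-2 + W\right) = 6 \left(-4 + 2 W\right) = -24 + 12 W$)
$\frac{2025 + q{\left(-33 \right)}}{-3666 - 393} = \frac{2025 + \left(-24 + 12 \left(-33\right)\right)}{-3666 - 393} = \frac{2025 - 420}{-4059} = \left(2025 - 420\right) \left(- \frac{1}{4059}\right) = 1605 \left(- \frac{1}{4059}\right) = - \frac{535}{1353}$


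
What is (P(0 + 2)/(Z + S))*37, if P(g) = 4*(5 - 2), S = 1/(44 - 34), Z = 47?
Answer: 1480/157 ≈ 9.4268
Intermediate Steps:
S = 1/10 ≈ 0.10000
P(g) = 12 (P(g) = 4*3 = 12)
(P(0 + 2)/(Z + S))*37 = (12/(47 + 1/10))*37 = (12/(471/10))*37 = (12*(10/471))*37 = (40/157)*37 = 1480/157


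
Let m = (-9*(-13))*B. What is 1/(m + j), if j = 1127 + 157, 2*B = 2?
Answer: 1/1401 ≈ 0.00071378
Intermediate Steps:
B = 1 (B = (1/2)*2 = 1)
j = 1284
m = 117 (m = -9*(-13)*1 = 117*1 = 117)
1/(m + j) = 1/(117 + 1284) = 1/1401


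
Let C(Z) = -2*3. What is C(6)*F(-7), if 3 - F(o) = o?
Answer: -60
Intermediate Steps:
F(o) = 3 - o
C(Z) = -6
C(6)*F(-7) = -6*(3 - 1*(-7)) = -6*(3 + 7) = -6*10 = -60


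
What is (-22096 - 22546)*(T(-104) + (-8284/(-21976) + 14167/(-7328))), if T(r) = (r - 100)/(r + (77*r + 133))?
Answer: 54336035942851/795135632 ≈ 68336.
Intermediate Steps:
T(r) = (-100 + r)/(133 + 78*r) (T(r) = (-100 + r)/(r + (133 + 77*r)) = (-100 + r)/(133 + 78*r))
(-22096 - 22546)*(T(-104) + (-8284/(-21976) + 14167/(-7328))) = (-22096 - 22546)*((-100 - 104)/(133 + 78*(-104)) + (-8284/(-21976) + 14167/(-7328))) = -44642*(-204/(133 - 8112) + (-8284*(-1/21976) + 14167*(-1/7328))) = -44642*(-204/(-7979) + (2071/5494 - 14167/7328)) = -44642*(-1/7979*(-204) - 31328605/20130016) = -44642*(204/7979 - 31328605/20130016) = -44642*(-245864416031/160617397664) = 54336035942851/795135632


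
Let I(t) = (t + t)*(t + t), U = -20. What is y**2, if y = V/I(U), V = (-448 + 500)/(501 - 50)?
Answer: 169/32544160000 ≈ 5.1929e-9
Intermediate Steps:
I(t) = 4*t**2 (I(t) = (2*t)*(2*t) = 4*t**2)
V = 52/451 ≈ 0.11530
y = 13/180400 (y = 52/(451*((4*(-20)**2))) = 52/(451*((4*400))) = (52/451)/1600 = (52/451)*(1/1600) = 13/180400 ≈ 7.2062e-5)
y**2 = (13/180400)**2 = 169/32544160000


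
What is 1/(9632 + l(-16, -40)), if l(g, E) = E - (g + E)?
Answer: 1/9648 ≈ 0.00010365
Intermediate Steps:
l(g, E) = -g (l(g, E) = E - (E + g) = E + (-E - g) = -g)
1/(9632 + l(-16, -40)) = 1/(9632 - 1*(-16)) = 1/(9632 + 16) = 1/9648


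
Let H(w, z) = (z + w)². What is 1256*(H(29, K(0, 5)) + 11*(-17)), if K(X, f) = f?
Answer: 1217064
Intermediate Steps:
H(w, z) = (w + z)²
1256*(H(29, K(0, 5)) + 11*(-17)) = 1256*((29 + 5)² + 11*(-17)) = 1256*(34² - 187) = 1256*(1156 - 187) = 1256*969 = 1217064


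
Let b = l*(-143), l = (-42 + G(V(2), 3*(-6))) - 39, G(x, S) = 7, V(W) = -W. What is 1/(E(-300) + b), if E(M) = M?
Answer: 1/10282 ≈ 9.7257e-5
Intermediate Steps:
l = -74 (l = (-42 + 7) - 39 = -35 - 39 = -74)
b = 10582 (b = -74*(-143) = 10582)
1/(E(-300) + b) = 1/(-300 + 10582) = 1/10282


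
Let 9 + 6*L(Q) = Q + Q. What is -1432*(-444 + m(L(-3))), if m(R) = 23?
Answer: 602872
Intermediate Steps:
L(Q) = -3/2 + Q/3 (L(Q) = -3/2 + (Q + Q)/6 = -3/2 + (2*Q)/6 = -3/2 + Q/3)
-1432*(-444 + m(L(-3))) = -1432*(-444 + 23) = -1432*(-421) = 602872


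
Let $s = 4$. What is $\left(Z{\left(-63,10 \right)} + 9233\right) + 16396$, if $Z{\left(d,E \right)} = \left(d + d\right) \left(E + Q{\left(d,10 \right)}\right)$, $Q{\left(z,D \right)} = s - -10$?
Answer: $22605$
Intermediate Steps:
$Q{\left(z,D \right)} = 14$ ($Q{\left(z,D \right)} = 4 - -10 = 4 + 10 = 14$)
$Z{\left(d,E \right)} = 2 d \left(14 + E\right)$ ($Z{\left(d,E \right)} = \left(d + d\right) \left(E + 14\right) = 2 d \left(14 + E\right)$)
$\left(Z{\left(-63,10 \right)} + 9233\right) + 16396 = \left(2 \left(-63\right) \left(14 + 10\right) + 9233\right) + 16396 = \left(2 \left(-63\right) 24 + 9233\right) + 16396 = \left(-3024 + 9233\right) + 16396 = 6209 + 16396 = 22605$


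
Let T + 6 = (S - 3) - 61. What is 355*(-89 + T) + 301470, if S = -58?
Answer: 224435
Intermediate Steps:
T = -128 (T = -6 + ((-58 - 3) - 61) = -6 + (-61 - 61) = -6 - 122 = -128)
355*(-89 + T) + 301470 = 355*(-89 - 128) + 301470 = 355*(-217) + 301470 = -77035 + 301470 = 224435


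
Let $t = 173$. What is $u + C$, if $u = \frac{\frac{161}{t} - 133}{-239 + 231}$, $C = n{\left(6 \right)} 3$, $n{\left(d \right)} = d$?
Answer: $\frac{5970}{173} \approx 34.509$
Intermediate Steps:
$C = 18$ ($C = 6 \cdot 3 = 18$)
$u = \frac{2856}{173}$ ($u = \frac{\frac{161}{173} - 133}{-239 + 231} = \frac{161 \cdot \frac{1}{173} - 133}{-8} = \left(\frac{161}{173} - 133\right) \left(- \frac{1}{8}\right) = \left(- \frac{22848}{173}\right) \left(- \frac{1}{8}\right) = \frac{2856}{173} \approx 16.509$)
$u + C = \frac{2856}{173} + 18 = \frac{5970}{173}$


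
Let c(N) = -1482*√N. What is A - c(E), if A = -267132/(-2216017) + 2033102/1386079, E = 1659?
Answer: 4875654650162/3071574627343 + 1482*√1659 ≈ 60365.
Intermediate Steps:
A = 4875654650162/3071574627343 (A = -267132*(-1/2216017) + 2033102*(1/1386079) = 267132/2216017 + 2033102/1386079 = 4875654650162/3071574627343 ≈ 1.5873)
A - c(E) = 4875654650162/3071574627343 - (-1482)*√1659 = 4875654650162/3071574627343 + 1482*√1659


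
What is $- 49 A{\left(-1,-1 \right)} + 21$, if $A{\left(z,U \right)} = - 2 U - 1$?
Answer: $-28$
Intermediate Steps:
$A{\left(z,U \right)} = -1 - 2 U$
$- 49 A{\left(-1,-1 \right)} + 21 = - 49 \left(-1 - -2\right) + 21 = - 49 \left(-1 + 2\right) + 21 = \left(-49\right) 1 + 21 = -49 + 21 = -28$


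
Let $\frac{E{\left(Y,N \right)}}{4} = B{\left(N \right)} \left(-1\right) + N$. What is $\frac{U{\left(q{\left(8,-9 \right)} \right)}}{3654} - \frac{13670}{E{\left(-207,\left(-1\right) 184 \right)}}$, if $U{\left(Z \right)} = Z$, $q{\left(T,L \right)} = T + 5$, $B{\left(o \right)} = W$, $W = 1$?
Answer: $\frac{1248995}{67599} \approx 18.477$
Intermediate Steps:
$B{\left(o \right)} = 1$
$E{\left(Y,N \right)} = -4 + 4 N$ ($E{\left(Y,N \right)} = 4 \left(1 \left(-1\right) + N\right) = 4 \left(-1 + N\right) = -4 + 4 N$)
$q{\left(T,L \right)} = 5 + T$
$\frac{U{\left(q{\left(8,-9 \right)} \right)}}{3654} - \frac{13670}{E{\left(-207,\left(-1\right) 184 \right)}} = \frac{5 + 8}{3654} - \frac{13670}{-4 + 4 \left(\left(-1\right) 184\right)} = 13 \cdot \frac{1}{3654} - \frac{13670}{-4 + 4 \left(-184\right)} = \frac{13}{3654} - \frac{13670}{-4 - 736} = \frac{13}{3654} - \frac{13670}{-740} = \frac{13}{3654} - - \frac{1367}{74} = \frac{13}{3654} + \frac{1367}{74} = \frac{1248995}{67599}$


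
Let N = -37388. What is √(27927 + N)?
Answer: I*√9461 ≈ 97.268*I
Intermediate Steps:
√(27927 + N) = √(27927 - 37388) = √(-9461) = I*√9461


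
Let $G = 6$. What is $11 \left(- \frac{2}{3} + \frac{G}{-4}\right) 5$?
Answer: $- \frac{715}{6} \approx -119.17$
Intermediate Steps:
$11 \left(- \frac{2}{3} + \frac{G}{-4}\right) 5 = 11 \left(- \frac{2}{3} + \frac{6}{-4}\right) 5 = 11 \left(\left(-2\right) \frac{1}{3} + 6 \left(- \frac{1}{4}\right)\right) 5 = 11 \left(- \frac{2}{3} - \frac{3}{2}\right) 5 = 11 \left(- \frac{13}{6}\right) 5 = \left(- \frac{143}{6}\right) 5 = - \frac{715}{6}$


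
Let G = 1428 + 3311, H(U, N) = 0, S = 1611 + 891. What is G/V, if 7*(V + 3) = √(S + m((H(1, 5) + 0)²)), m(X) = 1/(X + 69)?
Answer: 48067677/142210 + 33173*√11912091/142210 ≈ 1143.1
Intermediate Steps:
S = 2502
m(X) = 1/(69 + X)
V = -3 + √11912091/483 (V = -3 + √(2502 + 1/(69 + (0 + 0)²))/7 = -3 + √(2502 + 1/(69 + 0²))/7 = -3 + √(2502 + 1/(69 + 0))/7 = -3 + √(2502 + 1/69)/7 = -3 + √(172639/69)/7 = -3 + (√11912091/69)/7 = -3 + √11912091/483 ≈ 4.1457)
G = 4739
G/V = 4739/(-3 + √11912091/483)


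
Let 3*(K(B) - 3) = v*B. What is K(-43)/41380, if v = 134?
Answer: -5753/124140 ≈ -0.046343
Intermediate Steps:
K(B) = 3 + 134*B/3 (K(B) = 3 + (134*B)/3 = 3 + 134*B/3)
K(-43)/41380 = (3 + (134/3)*(-43))/41380 = (3 - 5762/3)*(1/41380) = -5753/3*1/41380 = -5753/124140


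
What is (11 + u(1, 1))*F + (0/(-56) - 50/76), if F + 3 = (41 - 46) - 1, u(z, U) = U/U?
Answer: -4129/38 ≈ -108.66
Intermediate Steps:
u(z, U) = 1
F = -9 (F = -3 + ((41 - 46) - 1) = -3 + (-5 - 1) = -3 - 6 = -9)
(11 + u(1, 1))*F + (0/(-56) - 50/76) = (11 + 1)*(-9) + (0/(-56) - 50/76) = 12*(-9) + (0*(-1/56) - 50*1/76) = -108 + (0 - 25/38) = -108 - 25/38 = -4129/38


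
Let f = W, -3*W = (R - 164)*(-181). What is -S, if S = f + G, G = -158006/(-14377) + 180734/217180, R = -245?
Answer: 115518587340773/4683595290 ≈ 24665.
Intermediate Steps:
W = -74029/3 (W = -(-245 - 164)*(-181)/3 = -(-409)*(-181)/3 = -⅓*74029 = -74029/3 ≈ -24676.)
f = -74029/3 ≈ -24676.
G = 18457077899/1561198430 (G = -158006*(-1/14377) + 180734*(1/217180) = 158006/14377 + 90367/108590 = 18457077899/1561198430 ≈ 11.822)
S = -115518587340773/4683595290 (S = -74029/3 + 18457077899/1561198430 = -115518587340773/4683595290 ≈ -24665.)
-S = -1*(-115518587340773/4683595290) = 115518587340773/4683595290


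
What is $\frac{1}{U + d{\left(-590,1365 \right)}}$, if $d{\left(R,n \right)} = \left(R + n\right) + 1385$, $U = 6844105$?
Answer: $\frac{1}{6846265} \approx 1.4607 \cdot 10^{-7}$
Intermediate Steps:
$d{\left(R,n \right)} = 1385 + R + n$
$\frac{1}{U + d{\left(-590,1365 \right)}} = \frac{1}{6844105 + \left(1385 - 590 + 1365\right)} = \frac{1}{6844105 + 2160} = \frac{1}{6846265}$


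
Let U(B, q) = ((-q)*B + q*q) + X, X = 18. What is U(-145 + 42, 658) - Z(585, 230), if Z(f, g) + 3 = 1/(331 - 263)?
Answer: 34051611/68 ≈ 5.0076e+5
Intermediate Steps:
Z(f, g) = -203/68 (Z(f, g) = -3 + 1/(331 - 263) = -3 + 1/68 = -203/68)
U(B, q) = 18 + q² - B*q (U(B, q) = ((-q)*B + q*q) + 18 = (-B*q + q²) + 18 = (q² - B*q) + 18 = 18 + q² - B*q)
U(-145 + 42, 658) - Z(585, 230) = (18 + 658² - 1*(-145 + 42)*658) - 1*(-203/68) = (18 + 432964 - 1*(-103)*658) + 203/68 = (18 + 432964 + 67774) + 203/68 = 500756 + 203/68 = 34051611/68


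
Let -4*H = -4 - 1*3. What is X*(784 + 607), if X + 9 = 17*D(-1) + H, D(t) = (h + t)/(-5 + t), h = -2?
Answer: 6955/4 ≈ 1738.8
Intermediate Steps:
D(t) = (-2 + t)/(-5 + t)
H = 7/4 (H = -(-4 - 1*3)/4 = -(-4 - 3)/4 = -¼*(-7) = 7/4 ≈ 1.7500)
X = 5/4 (X = -9 + (17*((-2 - 1)/(-5 - 1)) + 7/4) = -9 + (17*(-3/(-6)) + 7/4) = -9 + (17*(-⅙*(-3)) + 7/4) = -9 + (17*(½) + 7/4) = -9 + (17/2 + 7/4) = -9 + 41/4 = 5/4 ≈ 1.2500)
X*(784 + 607) = 5*(784 + 607)/4 = (5/4)*1391 = 6955/4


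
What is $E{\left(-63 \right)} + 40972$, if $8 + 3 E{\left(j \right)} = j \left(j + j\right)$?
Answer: $\frac{130846}{3} \approx 43615.0$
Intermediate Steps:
$E{\left(j \right)} = - \frac{8}{3} + \frac{2 j^{2}}{3}$ ($E{\left(j \right)} = - \frac{8}{3} + \frac{j \left(j + j\right)}{3} = - \frac{8}{3} + \frac{j 2 j}{3} = - \frac{8}{3} + \frac{2 j^{2}}{3}$)
$E{\left(-63 \right)} + 40972 = \left(- \frac{8}{3} + \frac{2 \left(-63\right)^{2}}{3}\right) + 40972 = \left(- \frac{8}{3} + \frac{2}{3} \cdot 3969\right) + 40972 = \left(- \frac{8}{3} + 2646\right) + 40972 = \frac{7930}{3} + 40972 = \frac{130846}{3}$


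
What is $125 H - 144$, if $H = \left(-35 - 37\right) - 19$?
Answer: $-11519$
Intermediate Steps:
$H = -91$ ($H = -72 + \left(-25 + 6\right) = -72 - 19 = -91$)
$125 H - 144 = 125 \left(-91\right) - 144 = -11375 - 144 = -11519$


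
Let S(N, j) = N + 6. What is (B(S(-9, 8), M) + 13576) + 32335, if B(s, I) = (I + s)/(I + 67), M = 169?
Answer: 5417581/118 ≈ 45912.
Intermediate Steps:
S(N, j) = 6 + N
B(s, I) = (I + s)/(67 + I)
(B(S(-9, 8), M) + 13576) + 32335 = ((169 + (6 - 9))/(67 + 169) + 13576) + 32335 = ((169 - 3)/236 + 13576) + 32335 = ((1/236)*166 + 13576) + 32335 = (83/118 + 13576) + 32335 = 1602051/118 + 32335 = 5417581/118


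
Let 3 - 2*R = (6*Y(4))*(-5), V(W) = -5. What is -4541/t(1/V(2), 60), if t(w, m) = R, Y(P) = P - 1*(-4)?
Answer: -9082/243 ≈ -37.375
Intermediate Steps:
Y(P) = 4 + P (Y(P) = P + 4 = 4 + P)
R = 243/2 (R = 3/2 - 6*(4 + 4)*(-5)/2 = 3/2 - 6*8*(-5)/2 = 3/2 - 24*(-5) = 3/2 - 1/2*(-240) = 3/2 + 120 = 243/2 ≈ 121.50)
t(w, m) = 243/2
-4541/t(1/V(2), 60) = -4541/243/2 = -4541*2/243 = -9082/243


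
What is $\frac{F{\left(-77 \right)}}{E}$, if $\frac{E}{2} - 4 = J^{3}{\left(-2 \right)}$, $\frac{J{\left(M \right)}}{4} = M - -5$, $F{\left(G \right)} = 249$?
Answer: $\frac{249}{3464} \approx 0.071882$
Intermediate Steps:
$J{\left(M \right)} = 20 + 4 M$ ($J{\left(M \right)} = 4 \left(M - -5\right) = 4 \left(M + 5\right) = 4 \left(5 + M\right) = 20 + 4 M$)
$E = 3464$ ($E = 8 + 2 \left(20 + 4 \left(-2\right)\right)^{3} = 8 + 2 \left(20 - 8\right)^{3} = 8 + 2 \cdot 12^{3} = 8 + 2 \cdot 1728 = 8 + 3456 = 3464$)
$\frac{F{\left(-77 \right)}}{E} = \frac{249}{3464}$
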